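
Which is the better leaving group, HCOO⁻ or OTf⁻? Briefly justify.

OTf⁻ is the better leaving group.
pKₐ(CF₃SO₃H (triflic acid)) ≈ -14 versus pKₐ(HCOOH) ≈ 3.8: OTf⁻ is the much weaker base.
Charge spread over three oxygens and a CF₃ group; the premier leaving group in synthesis.

OTf⁻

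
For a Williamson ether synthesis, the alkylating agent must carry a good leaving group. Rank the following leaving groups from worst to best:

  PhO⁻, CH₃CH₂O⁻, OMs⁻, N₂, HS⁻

CH₃CH₂O⁻ < PhO⁻ < HS⁻ < OMs⁻ < N₂

Leaving-group ability tracks the stability of the departed species; conjugate-acid pKₐ is the usual yardstick (lower pKₐ → better LG).
N₂: no meaningful conjugate acid; N₂ departs as an exceptionally stable neutral molecule
OMs⁻: pKₐ(CH₃SO₃H (MsOH)) ≈ -1.9
HS⁻: pKₐ(H₂S) ≈ 7
PhO⁻: pKₐ(C₆H₅OH (phenol)) ≈ 10
CH₃CH₂O⁻: pKₐ(CH₃CH₂OH) ≈ 16
Reversing gives the worst-to-best order requested.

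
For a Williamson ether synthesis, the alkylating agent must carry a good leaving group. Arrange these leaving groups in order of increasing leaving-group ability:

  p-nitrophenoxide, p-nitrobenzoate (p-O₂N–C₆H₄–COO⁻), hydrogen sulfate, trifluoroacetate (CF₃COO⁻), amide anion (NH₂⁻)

hydrogen sulfate: pKₐ(H₂SO₄) ≈ -3 — conjugate base of a strong mineral acid
trifluoroacetate (CF₃COO⁻): pKₐ(CF₃COOH) ≈ 0.2 — strongly electron-withdrawing CF₃ stabilises the carboxylate
p-nitrobenzoate (p-O₂N–C₆H₄–COO⁻): pKₐ(p-nitrobenzoic acid) ≈ 3.4
p-nitrophenoxide: pKₐ(p-nitrophenol) ≈ 7.2 — nitro group delocalises the charge; the classic chromogenic LG
amide anion (NH₂⁻): pKₐ(NH₃) ≈ 38 — extremely strong base; never a leaving group
The question asks for worst first, so the sequence is read in increasing leaving-group ability.

amide anion (NH₂⁻) < p-nitrophenoxide < p-nitrobenzoate (p-O₂N–C₆H₄–COO⁻) < trifluoroacetate (CF₃COO⁻) < hydrogen sulfate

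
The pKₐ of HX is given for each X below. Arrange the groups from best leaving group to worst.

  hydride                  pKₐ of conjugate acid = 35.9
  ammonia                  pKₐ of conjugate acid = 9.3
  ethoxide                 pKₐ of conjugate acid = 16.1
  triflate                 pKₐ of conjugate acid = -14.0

triflate > ammonia > ethoxide > hydride

Lower conjugate-acid pKₐ ⇒ weaker base ⇒ better leaving group.
Sorting by the given values: triflate (-14.0), ammonia (9.3), ethoxide (16.1), hydride (35.9).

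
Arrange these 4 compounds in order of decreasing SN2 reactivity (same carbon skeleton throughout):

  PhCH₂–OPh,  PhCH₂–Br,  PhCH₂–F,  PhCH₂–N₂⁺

PhCH₂–N₂⁺ > PhCH₂–Br > PhCH₂–F > PhCH₂–OPh

Same R in every case — rank the leaving groups.
Leaving-group ability tracks the stability of the departed species; conjugate-acid pKₐ is the usual yardstick (lower pKₐ → better LG).
PhCH₂–N₂⁺ loses N₂: no meaningful conjugate acid; N₂ departs as an exceptionally stable neutral molecule
PhCH₂–Br loses Br⁻: pKₐ(HBr) ≈ -9
PhCH₂–F loses F⁻: pKₐ(HF) ≈ 3.2
PhCH₂–OPh loses PhO⁻: pKₐ(C₆H₅OH (phenol)) ≈ 10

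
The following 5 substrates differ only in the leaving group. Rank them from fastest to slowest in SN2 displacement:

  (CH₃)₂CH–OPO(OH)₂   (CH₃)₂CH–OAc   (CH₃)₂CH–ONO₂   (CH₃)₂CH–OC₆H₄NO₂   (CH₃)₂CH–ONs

Same R in every case — rank the leaving groups.
Leaving-group ability tracks the stability of the departed species; conjugate-acid pKₐ is the usual yardstick (lower pKₐ → better LG).
(CH₃)₂CH–ONs loses ONs⁻: pKₐ(p-O₂NC₆H₄SO₃H) ≈ -3.5
(CH₃)₂CH–ONO₂ loses NO₃⁻: pKₐ(HNO₃) ≈ -1.3
(CH₃)₂CH–OPO(OH)₂ loses H₂PO₄⁻: pKₐ(H₃PO₄) ≈ 2.1
(CH₃)₂CH–OAc loses AcO⁻: pKₐ(CH₃COOH) ≈ 4.8
(CH₃)₂CH–OC₆H₄NO₂ loses p-O₂N–C₆H₄–O⁻: pKₐ(p-nitrophenol) ≈ 7.2

(CH₃)₂CH–ONs > (CH₃)₂CH–ONO₂ > (CH₃)₂CH–OPO(OH)₂ > (CH₃)₂CH–OAc > (CH₃)₂CH–OC₆H₄NO₂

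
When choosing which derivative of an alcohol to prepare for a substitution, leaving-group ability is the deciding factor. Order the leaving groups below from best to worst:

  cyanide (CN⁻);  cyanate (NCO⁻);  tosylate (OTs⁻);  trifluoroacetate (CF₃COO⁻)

tosylate (OTs⁻) > trifluoroacetate (CF₃COO⁻) > cyanate (NCO⁻) > cyanide (CN⁻)

Leaving-group ability tracks the stability of the departed species; conjugate-acid pKₐ is the usual yardstick (lower pKₐ → better LG).
tosylate (OTs⁻): pKₐ(p-CH₃C₆H₄SO₃H (TsOH)) ≈ -2.8
trifluoroacetate (CF₃COO⁻): pKₐ(CF₃COOH) ≈ 0.2
cyanate (NCO⁻): pKₐ(HOCN) ≈ 3.5
cyanide (CN⁻): pKₐ(HCN) ≈ 9.2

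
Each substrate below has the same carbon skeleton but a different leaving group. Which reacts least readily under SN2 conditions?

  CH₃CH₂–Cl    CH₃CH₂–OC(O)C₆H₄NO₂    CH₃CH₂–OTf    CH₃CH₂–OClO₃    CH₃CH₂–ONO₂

CH₃CH₂–OC(O)C₆H₄NO₂

The skeletons are identical, so relative rate is governed entirely by leaving-group ability.
A good leaving group is a weak base: the lower the pKₐ of its conjugate acid, the more readily it departs.
CH₃CH₂–OTf loses OTf⁻: pKₐ(CF₃SO₃H (triflic acid)) ≈ -14
CH₃CH₂–OClO₃ loses ClO₄⁻: pKₐ(HClO₄) ≈ -10
CH₃CH₂–Cl loses Cl⁻: pKₐ(HCl) ≈ -7
CH₃CH₂–ONO₂ loses NO₃⁻: pKₐ(HNO₃) ≈ -1.3
CH₃CH₂–OC(O)C₆H₄NO₂ loses p-O₂N–C₆H₄–COO⁻: pKₐ(p-nitrobenzoic acid) ≈ 3.4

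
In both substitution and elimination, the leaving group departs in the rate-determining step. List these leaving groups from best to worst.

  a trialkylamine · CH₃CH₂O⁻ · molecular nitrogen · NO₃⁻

molecular nitrogen > NO₃⁻ > a trialkylamine > CH₃CH₂O⁻

Rank by basicity of the departing species: weakest base leaves most easily.
molecular nitrogen: no meaningful conjugate acid; N₂ departs as an exceptionally stable neutral molecule
NO₃⁻: pKₐ(HNO₃) ≈ -1.3 — resonance-delocalised over three oxygens
a trialkylamine: pKₐ(R'₃NH⁺) ≈ 10.7 — neutral but still a fairly strong base; Hofmann-elimination LG
CH₃CH₂O⁻: pKₐ(CH₃CH₂OH) ≈ 16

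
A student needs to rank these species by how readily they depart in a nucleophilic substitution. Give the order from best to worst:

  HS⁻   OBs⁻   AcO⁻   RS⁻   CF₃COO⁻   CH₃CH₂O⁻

The more stable X⁻ (or X) is on its own — i.e. the weaker a base it is — the better a leaving group it makes.
OBs⁻: pKₐ(p-BrC₆H₄SO₃H) ≈ -2.8 — arenesulfonate with a p-bromo substituent
CF₃COO⁻: pKₐ(CF₃COOH) ≈ 0.2
AcO⁻: pKₐ(CH₃COOH) ≈ 4.8
HS⁻: pKₐ(H₂S) ≈ 7 — larger and more polarisable than the oxygen analogue
RS⁻: pKₐ(RSH (a thiol)) ≈ 10.5
CH₃CH₂O⁻: pKₐ(CH₃CH₂OH) ≈ 16 — strong base; alkoxides do not leave unassisted

OBs⁻ > CF₃COO⁻ > AcO⁻ > HS⁻ > RS⁻ > CH₃CH₂O⁻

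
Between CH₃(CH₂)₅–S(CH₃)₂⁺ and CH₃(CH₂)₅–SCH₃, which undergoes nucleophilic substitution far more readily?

From CH₃(CH₂)₅–SCH₃ the departing group would be RS⁻ (pKₐ(RSH (a thiol)) ≈ 10.5). Moderately basic; rarely leaves without activation.
From CH₃(CH₂)₅–S(CH₃)₂⁺ the leaving group is SR'₂ (pKₐ(R'₂SH⁺) ≈ -7). Neutral; leaves from a sulfonium salt (R–SR'₂⁺).
(In practice CH₃(CH₂)₅–S(CH₃)₂⁺ is made from CH₃(CH₂)₅–SCH₃ by S-methylation with CH₃I, allowing neutral dimethyl sulfide, rather than methanethiolate, to depart.)

CH₃(CH₂)₅–S(CH₃)₂⁺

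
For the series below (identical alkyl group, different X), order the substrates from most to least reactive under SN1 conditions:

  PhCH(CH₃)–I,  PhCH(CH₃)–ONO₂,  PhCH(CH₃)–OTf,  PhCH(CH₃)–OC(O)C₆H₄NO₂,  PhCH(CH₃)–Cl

Identical carbon frameworks mean the comparison reduces to leaving-group quality.
The more stable X⁻ (or X) is on its own — i.e. the weaker a base it is — the better a leaving group it makes.
PhCH(CH₃)–OTf loses OTf⁻: pKₐ(CF₃SO₃H (triflic acid)) ≈ -14
PhCH(CH₃)–I loses I⁻: pKₐ(HI) ≈ -10
PhCH(CH₃)–Cl loses Cl⁻: pKₐ(HCl) ≈ -7
PhCH(CH₃)–ONO₂ loses NO₃⁻: pKₐ(HNO₃) ≈ -1.3
PhCH(CH₃)–OC(O)C₆H₄NO₂ loses p-O₂N–C₆H₄–COO⁻: pKₐ(p-nitrobenzoic acid) ≈ 3.4

PhCH(CH₃)–OTf > PhCH(CH₃)–I > PhCH(CH₃)–Cl > PhCH(CH₃)–ONO₂ > PhCH(CH₃)–OC(O)C₆H₄NO₂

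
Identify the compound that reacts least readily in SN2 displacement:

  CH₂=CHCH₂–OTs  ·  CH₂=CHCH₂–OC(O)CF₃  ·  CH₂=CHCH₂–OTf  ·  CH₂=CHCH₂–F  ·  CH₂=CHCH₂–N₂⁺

CH₂=CHCH₂–F

Identical carbon frameworks mean the comparison reduces to leaving-group quality.
The more stable X⁻ (or X) is on its own — i.e. the weaker a base it is — the better a leaving group it makes.
CH₂=CHCH₂–N₂⁺ loses N₂: no meaningful conjugate acid; N₂ departs as an exceptionally stable neutral molecule
CH₂=CHCH₂–OTf loses OTf⁻: pKₐ(CF₃SO₃H (triflic acid)) ≈ -14
CH₂=CHCH₂–OTs loses OTs⁻: pKₐ(p-CH₃C₆H₄SO₃H (TsOH)) ≈ -2.8
CH₂=CHCH₂–OC(O)CF₃ loses CF₃COO⁻: pKₐ(CF₃COOH) ≈ 0.2
CH₂=CHCH₂–F loses F⁻: pKₐ(HF) ≈ 3.2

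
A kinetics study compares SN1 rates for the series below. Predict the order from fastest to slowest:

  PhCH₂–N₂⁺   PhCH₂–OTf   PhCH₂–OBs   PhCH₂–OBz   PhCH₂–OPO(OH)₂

Same R in every case — rank the leaving groups.
The more stable X⁻ (or X) is on its own — i.e. the weaker a base it is — the better a leaving group it makes.
PhCH₂–N₂⁺ loses N₂: no meaningful conjugate acid; N₂ departs as an exceptionally stable neutral molecule
PhCH₂–OTf loses OTf⁻: pKₐ(CF₃SO₃H (triflic acid)) ≈ -14
PhCH₂–OBs loses OBs⁻: pKₐ(p-BrC₆H₄SO₃H) ≈ -2.8
PhCH₂–OPO(OH)₂ loses H₂PO₄⁻: pKₐ(H₃PO₄) ≈ 2.1
PhCH₂–OBz loses PhCOO⁻: pKₐ(C₆H₅COOH) ≈ 4.2

PhCH₂–N₂⁺ > PhCH₂–OTf > PhCH₂–OBs > PhCH₂–OPO(OH)₂ > PhCH₂–OBz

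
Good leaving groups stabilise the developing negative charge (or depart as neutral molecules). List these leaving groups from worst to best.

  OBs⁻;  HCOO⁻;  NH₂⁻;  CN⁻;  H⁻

NH₂⁻ < H⁻ < CN⁻ < HCOO⁻ < OBs⁻

The more stable X⁻ (or X) is on its own — i.e. the weaker a base it is — the better a leaving group it makes.
OBs⁻: pKₐ(p-BrC₆H₄SO₃H) ≈ -2.8
HCOO⁻: pKₐ(HCOOH) ≈ 3.8
CN⁻: pKₐ(HCN) ≈ 9.2
H⁻: pKₐ(H₂) ≈ 36
NH₂⁻: pKₐ(NH₃) ≈ 38
The question asks for worst first, so the sequence is read in increasing leaving-group ability.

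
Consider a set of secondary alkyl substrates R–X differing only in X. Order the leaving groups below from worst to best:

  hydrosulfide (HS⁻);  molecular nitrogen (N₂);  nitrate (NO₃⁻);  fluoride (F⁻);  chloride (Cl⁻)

hydrosulfide (HS⁻) < fluoride (F⁻) < nitrate (NO₃⁻) < chloride (Cl⁻) < molecular nitrogen (N₂)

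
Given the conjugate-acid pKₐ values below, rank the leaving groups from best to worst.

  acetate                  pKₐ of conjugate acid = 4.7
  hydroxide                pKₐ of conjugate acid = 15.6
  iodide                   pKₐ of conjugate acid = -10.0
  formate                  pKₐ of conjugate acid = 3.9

iodide > formate > acetate > hydroxide

Lower conjugate-acid pKₐ ⇒ weaker base ⇒ better leaving group.
Sorting by the given values: iodide (-10.0), formate (3.9), acetate (4.7), hydroxide (15.6).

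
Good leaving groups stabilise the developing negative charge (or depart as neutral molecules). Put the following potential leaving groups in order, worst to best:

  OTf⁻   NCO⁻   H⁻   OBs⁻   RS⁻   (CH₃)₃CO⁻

H⁻ < (CH₃)₃CO⁻ < RS⁻ < NCO⁻ < OBs⁻ < OTf⁻

OTf⁻: pKₐ(CF₃SO₃H (triflic acid)) ≈ -14 — charge spread over three oxygens and a CF₃ group; the premier leaving group in synthesis
OBs⁻: pKₐ(p-BrC₆H₄SO₃H) ≈ -2.8 — arenesulfonate with a p-bromo substituent
NCO⁻: pKₐ(HOCN) ≈ 3.5
RS⁻: pKₐ(RSH (a thiol)) ≈ 10.5 — moderately basic; rarely leaves without activation
(CH₃)₃CO⁻: pKₐ(t-BuOH) ≈ 18
H⁻: pKₐ(H₂) ≈ 36 — extremely strong base; leaves only in special hydride-transfer contexts
Listed from poorest to best leaving group as asked.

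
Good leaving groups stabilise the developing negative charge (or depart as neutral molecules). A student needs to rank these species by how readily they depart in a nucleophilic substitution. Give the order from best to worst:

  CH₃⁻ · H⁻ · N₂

Rank by basicity of the departing species: weakest base leaves most easily.
N₂: no meaningful conjugate acid; N₂ departs as an exceptionally stable neutral molecule
H⁻: pKₐ(H₂) ≈ 36
CH₃⁻: pKₐ(CH₄) ≈ 48

N₂ > H⁻ > CH₃⁻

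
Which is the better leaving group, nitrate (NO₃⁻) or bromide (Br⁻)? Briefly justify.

bromide (Br⁻)

bromide (Br⁻) is the better leaving group.
pKₐ(HBr) ≈ -9 versus pKₐ(HNO₃) ≈ -1.3: bromide (Br⁻) is the much weaker base.
Weak base; good leaving group.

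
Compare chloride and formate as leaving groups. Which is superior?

chloride is the better leaving group.
pKₐ(HCl) ≈ -7 versus pKₐ(HCOOH) ≈ 3.8: chloride is the much weaker base.
Moderately weak base.

chloride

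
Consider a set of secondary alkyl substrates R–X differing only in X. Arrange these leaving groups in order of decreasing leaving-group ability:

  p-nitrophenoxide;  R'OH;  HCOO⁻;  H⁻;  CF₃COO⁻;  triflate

The more stable X⁻ (or X) is on its own — i.e. the weaker a base it is — the better a leaving group it makes.
triflate: pKₐ(CF₃SO₃H (triflic acid)) ≈ -14 — charge spread over three oxygens and a CF₃ group; the premier leaving group in synthesis
R'OH: pKₐ(R'OH₂⁺) ≈ -2.4
CF₃COO⁻: pKₐ(CF₃COOH) ≈ 0.2
HCOO⁻: pKₐ(HCOOH) ≈ 3.8
p-nitrophenoxide: pKₐ(p-nitrophenol) ≈ 7.2
H⁻: pKₐ(H₂) ≈ 36 — extremely strong base; leaves only in special hydride-transfer contexts

triflate > R'OH > CF₃COO⁻ > HCOO⁻ > p-nitrophenoxide > H⁻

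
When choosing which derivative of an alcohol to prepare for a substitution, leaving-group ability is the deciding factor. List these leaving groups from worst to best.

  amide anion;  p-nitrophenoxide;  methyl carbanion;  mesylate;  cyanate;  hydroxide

methyl carbanion < amide anion < hydroxide < p-nitrophenoxide < cyanate < mesylate

mesylate: pKₐ(CH₃SO₃H (MsOH)) ≈ -1.9
cyanate: pKₐ(HOCN) ≈ 3.5
p-nitrophenoxide: pKₐ(p-nitrophenol) ≈ 7.2 — nitro group delocalises the charge; the classic chromogenic LG
hydroxide: pKₐ(H₂O) ≈ 15.7
amide anion: pKₐ(NH₃) ≈ 38 — extremely strong base; never a leaving group
methyl carbanion: pKₐ(CH₄) ≈ 48
Reversing gives the worst-to-best order requested.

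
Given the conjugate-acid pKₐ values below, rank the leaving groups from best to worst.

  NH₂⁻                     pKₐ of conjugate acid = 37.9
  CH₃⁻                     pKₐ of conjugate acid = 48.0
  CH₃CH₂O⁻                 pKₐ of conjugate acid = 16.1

CH₃CH₂O⁻ > NH₂⁻ > CH₃⁻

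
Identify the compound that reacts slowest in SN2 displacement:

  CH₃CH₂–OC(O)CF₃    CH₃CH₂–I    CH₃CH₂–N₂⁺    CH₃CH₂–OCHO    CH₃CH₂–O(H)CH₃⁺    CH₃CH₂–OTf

CH₃CH₂–OCHO

With the same alkyl group throughout, only the leaving group differentiates the rates.
The more stable X⁻ (or X) is on its own — i.e. the weaker a base it is — the better a leaving group it makes.
CH₃CH₂–N₂⁺ loses N₂: no meaningful conjugate acid; N₂ departs as an exceptionally stable neutral molecule
CH₃CH₂–OTf loses OTf⁻: pKₐ(CF₃SO₃H (triflic acid)) ≈ -14
CH₃CH₂–I loses I⁻: pKₐ(HI) ≈ -10
CH₃CH₂–O(H)CH₃⁺ loses R'OH: pKₐ(R'OH₂⁺) ≈ -2.4
CH₃CH₂–OC(O)CF₃ loses CF₃COO⁻: pKₐ(CF₃COOH) ≈ 0.2
CH₃CH₂–OCHO loses HCOO⁻: pKₐ(HCOOH) ≈ 3.8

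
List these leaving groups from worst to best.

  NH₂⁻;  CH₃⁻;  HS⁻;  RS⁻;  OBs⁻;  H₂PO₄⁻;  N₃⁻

A good leaving group is a weak base: the lower the pKₐ of its conjugate acid, the more readily it departs.
OBs⁻: pKₐ(p-BrC₆H₄SO₃H) ≈ -2.8
H₂PO₄⁻: pKₐ(H₃PO₄) ≈ 2.1
N₃⁻: pKₐ(HN₃) ≈ 4.7 — linear, resonance-stabilised
HS⁻: pKₐ(H₂S) ≈ 7
RS⁻: pKₐ(RSH (a thiol)) ≈ 10.5 — moderately basic; rarely leaves without activation
NH₂⁻: pKₐ(NH₃) ≈ 38
CH₃⁻: pKₐ(CH₄) ≈ 48 — unstabilised carbanion; the worst conceivable leaving group
The question asks for worst first, so the sequence is read in increasing leaving-group ability.

CH₃⁻ < NH₂⁻ < RS⁻ < HS⁻ < N₃⁻ < H₂PO₄⁻ < OBs⁻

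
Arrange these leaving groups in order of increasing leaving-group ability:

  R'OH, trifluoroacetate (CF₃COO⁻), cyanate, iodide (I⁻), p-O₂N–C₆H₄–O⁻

p-O₂N–C₆H₄–O⁻ < cyanate < trifluoroacetate (CF₃COO⁻) < R'OH < iodide (I⁻)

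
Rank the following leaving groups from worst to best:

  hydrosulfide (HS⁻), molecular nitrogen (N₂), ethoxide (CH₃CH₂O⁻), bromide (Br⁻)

ethoxide (CH₃CH₂O⁻) < hydrosulfide (HS⁻) < bromide (Br⁻) < molecular nitrogen (N₂)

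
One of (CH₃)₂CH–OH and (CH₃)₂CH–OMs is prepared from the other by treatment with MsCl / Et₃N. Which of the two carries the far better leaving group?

(CH₃)₂CH–OMs

From (CH₃)₂CH–OH the departing group would be OH⁻ (pKₐ(H₂O) ≈ 15.7). Strong base; essentially never leaves without prior activation.
From (CH₃)₂CH–OMs the leaving group is OMs⁻ (pKₐ(CH₃SO₃H (MsOH)) ≈ -1.9). Resonance-delocalised alkanesulfonate.
Treatment with MsCl / Et₃N works by converting the hydroxyl into a mesylate, making (CH₃)₂CH–OMs enormously more reactive.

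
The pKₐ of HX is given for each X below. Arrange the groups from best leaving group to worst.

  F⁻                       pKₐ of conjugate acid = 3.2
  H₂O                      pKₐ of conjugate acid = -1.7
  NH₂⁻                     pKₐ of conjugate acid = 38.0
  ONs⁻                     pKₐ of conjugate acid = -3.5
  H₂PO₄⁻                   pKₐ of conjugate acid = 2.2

ONs⁻ > H₂O > H₂PO₄⁻ > F⁻ > NH₂⁻

Lower conjugate-acid pKₐ ⇒ weaker base ⇒ better leaving group.
Sorting by the given values: ONs⁻ (-3.5), H₂O (-1.7), H₂PO₄⁻ (2.2), F⁻ (3.2), NH₂⁻ (38.0).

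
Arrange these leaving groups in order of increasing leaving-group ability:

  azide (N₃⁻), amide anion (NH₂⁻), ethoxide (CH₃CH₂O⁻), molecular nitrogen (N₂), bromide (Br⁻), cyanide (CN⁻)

amide anion (NH₂⁻) < ethoxide (CH₃CH₂O⁻) < cyanide (CN⁻) < azide (N₃⁻) < bromide (Br⁻) < molecular nitrogen (N₂)

Leaving-group ability tracks the stability of the departed species; conjugate-acid pKₐ is the usual yardstick (lower pKₐ → better LG).
molecular nitrogen (N₂): no meaningful conjugate acid; N₂ departs as an exceptionally stable neutral molecule
bromide (Br⁻): pKₐ(HBr) ≈ -9 — weak base; good leaving group
azide (N₃⁻): pKₐ(HN₃) ≈ 4.7
cyanide (CN⁻): pKₐ(HCN) ≈ 9.2 — sp carbon stabilises the charge somewhat, but still a poor LG
ethoxide (CH₃CH₂O⁻): pKₐ(CH₃CH₂OH) ≈ 16 — strong base; alkoxides do not leave unassisted
amide anion (NH₂⁻): pKₐ(NH₃) ≈ 38 — extremely strong base; never a leaving group
The question asks for worst first, so the sequence is read in increasing leaving-group ability.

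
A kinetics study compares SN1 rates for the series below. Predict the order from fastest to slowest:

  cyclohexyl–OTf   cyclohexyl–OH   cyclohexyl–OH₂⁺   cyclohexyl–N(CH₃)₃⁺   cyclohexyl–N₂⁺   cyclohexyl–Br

With the same alkyl group throughout, only the leaving group differentiates the rates.
A good leaving group is a weak base: the lower the pKₐ of its conjugate acid, the more readily it departs.
cyclohexyl–N₂⁺ loses N₂: no meaningful conjugate acid; N₂ departs as an exceptionally stable neutral molecule
cyclohexyl–OTf loses OTf⁻: pKₐ(CF₃SO₃H (triflic acid)) ≈ -14
cyclohexyl–Br loses Br⁻: pKₐ(HBr) ≈ -9
cyclohexyl–OH₂⁺ loses H₂O: pKₐ(H₃O⁺) ≈ -1.7
cyclohexyl–N(CH₃)₃⁺ loses NR'₃: pKₐ(R'₃NH⁺) ≈ 10.7
cyclohexyl–OH loses OH⁻: pKₐ(H₂O) ≈ 15.7

cyclohexyl–N₂⁺ > cyclohexyl–OTf > cyclohexyl–Br > cyclohexyl–OH₂⁺ > cyclohexyl–N(CH₃)₃⁺ > cyclohexyl–OH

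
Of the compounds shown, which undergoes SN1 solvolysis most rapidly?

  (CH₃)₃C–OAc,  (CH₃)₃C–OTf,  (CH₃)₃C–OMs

(CH₃)₃C–OTf

With the same alkyl group throughout, only the leaving group differentiates the rates.
A good leaving group is a weak base: the lower the pKₐ of its conjugate acid, the more readily it departs.
(CH₃)₃C–OTf loses OTf⁻: pKₐ(CF₃SO₃H (triflic acid)) ≈ -14
(CH₃)₃C–OMs loses OMs⁻: pKₐ(CH₃SO₃H (MsOH)) ≈ -1.9
(CH₃)₃C–OAc loses AcO⁻: pKₐ(CH₃COOH) ≈ 4.8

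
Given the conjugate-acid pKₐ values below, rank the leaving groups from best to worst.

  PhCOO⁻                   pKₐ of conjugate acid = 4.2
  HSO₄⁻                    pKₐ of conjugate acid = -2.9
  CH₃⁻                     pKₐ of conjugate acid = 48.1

HSO₄⁻ > PhCOO⁻ > CH₃⁻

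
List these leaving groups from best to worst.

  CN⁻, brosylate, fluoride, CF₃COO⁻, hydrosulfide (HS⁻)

Leaving-group ability tracks the stability of the departed species; conjugate-acid pKₐ is the usual yardstick (lower pKₐ → better LG).
brosylate: pKₐ(p-BrC₆H₄SO₃H) ≈ -2.8
CF₃COO⁻: pKₐ(CF₃COOH) ≈ 0.2
fluoride: pKₐ(HF) ≈ 3.2
hydrosulfide (HS⁻): pKₐ(H₂S) ≈ 7
CN⁻: pKₐ(HCN) ≈ 9.2

brosylate > CF₃COO⁻ > fluoride > hydrosulfide (HS⁻) > CN⁻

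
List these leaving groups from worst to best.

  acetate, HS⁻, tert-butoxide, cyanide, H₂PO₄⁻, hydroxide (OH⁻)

tert-butoxide < hydroxide (OH⁻) < cyanide < HS⁻ < acetate < H₂PO₄⁻

Leaving-group ability tracks the stability of the departed species; conjugate-acid pKₐ is the usual yardstick (lower pKₐ → better LG).
H₂PO₄⁻: pKₐ(H₃PO₄) ≈ 2.1
acetate: pKₐ(CH₃COOH) ≈ 4.8
HS⁻: pKₐ(H₂S) ≈ 7 — larger and more polarisable than the oxygen analogue
cyanide: pKₐ(HCN) ≈ 9.2
hydroxide (OH⁻): pKₐ(H₂O) ≈ 15.7 — strong base; essentially never leaves without prior activation
tert-butoxide: pKₐ(t-BuOH) ≈ 18 — bulky, strongly basic alkoxide
Reversing gives the worst-to-best order requested.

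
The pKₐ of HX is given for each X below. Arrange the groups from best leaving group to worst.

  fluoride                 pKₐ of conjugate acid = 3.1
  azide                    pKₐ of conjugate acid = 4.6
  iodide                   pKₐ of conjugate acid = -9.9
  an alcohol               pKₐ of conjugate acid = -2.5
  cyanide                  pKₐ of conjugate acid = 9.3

iodide > an alcohol > fluoride > azide > cyanide

Lower conjugate-acid pKₐ ⇒ weaker base ⇒ better leaving group.
Sorting by the given values: iodide (-9.9), an alcohol (-2.5), fluoride (3.1), azide (4.6), cyanide (9.3).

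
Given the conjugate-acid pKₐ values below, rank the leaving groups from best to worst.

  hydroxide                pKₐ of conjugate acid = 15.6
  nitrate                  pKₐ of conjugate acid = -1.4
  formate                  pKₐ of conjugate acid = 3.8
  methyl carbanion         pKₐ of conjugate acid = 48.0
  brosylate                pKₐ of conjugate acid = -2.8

brosylate > nitrate > formate > hydroxide > methyl carbanion

Lower conjugate-acid pKₐ ⇒ weaker base ⇒ better leaving group.
Sorting by the given values: brosylate (-2.8), nitrate (-1.4), formate (3.8), hydroxide (15.6), methyl carbanion (48.0).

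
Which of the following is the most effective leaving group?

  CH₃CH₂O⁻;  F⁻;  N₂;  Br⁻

N₂

Leaving-group ability tracks the stability of the departed species; conjugate-acid pKₐ is the usual yardstick (lower pKₐ → better LG).
N₂: no meaningful conjugate acid; N₂ departs as an exceptionally stable neutral molecule
Br⁻: pKₐ(HBr) ≈ -9
F⁻: pKₐ(HF) ≈ 3.2
CH₃CH₂O⁻: pKₐ(CH₃CH₂OH) ≈ 16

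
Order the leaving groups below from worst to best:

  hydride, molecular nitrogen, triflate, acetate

molecular nitrogen: no meaningful conjugate acid; N₂ departs as an exceptionally stable neutral molecule
triflate: pKₐ(CF₃SO₃H (triflic acid)) ≈ -14 — charge spread over three oxygens and a CF₃ group; the premier leaving group in synthesis
acetate: pKₐ(CH₃COOH) ≈ 4.8 — resonance-stabilised but still a weak base
hydride: pKₐ(H₂) ≈ 36 — extremely strong base; leaves only in special hydride-transfer contexts
The question asks for worst first, so the sequence is read in increasing leaving-group ability.

hydride < acetate < triflate < molecular nitrogen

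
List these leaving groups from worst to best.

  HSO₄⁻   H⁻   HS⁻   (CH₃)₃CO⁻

H⁻ < (CH₃)₃CO⁻ < HS⁻ < HSO₄⁻

A good leaving group is a weak base: the lower the pKₐ of its conjugate acid, the more readily it departs.
HSO₄⁻: pKₐ(H₂SO₄) ≈ -3
HS⁻: pKₐ(H₂S) ≈ 7
(CH₃)₃CO⁻: pKₐ(t-BuOH) ≈ 18
H⁻: pKₐ(H₂) ≈ 36
The question asks for worst first, so the sequence is read in increasing leaving-group ability.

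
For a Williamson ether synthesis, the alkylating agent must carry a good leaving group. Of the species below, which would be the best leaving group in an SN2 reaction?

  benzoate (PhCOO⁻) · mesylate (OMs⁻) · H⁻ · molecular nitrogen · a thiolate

molecular nitrogen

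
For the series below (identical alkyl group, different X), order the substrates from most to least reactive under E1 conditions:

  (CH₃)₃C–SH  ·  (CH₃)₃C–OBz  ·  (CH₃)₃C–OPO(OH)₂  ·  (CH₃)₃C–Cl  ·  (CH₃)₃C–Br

(CH₃)₃C–Br > (CH₃)₃C–Cl > (CH₃)₃C–OPO(OH)₂ > (CH₃)₃C–OBz > (CH₃)₃C–SH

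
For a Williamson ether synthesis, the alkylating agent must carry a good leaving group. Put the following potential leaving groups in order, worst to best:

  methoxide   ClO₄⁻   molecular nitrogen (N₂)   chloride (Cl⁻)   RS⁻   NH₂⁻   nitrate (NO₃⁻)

Leaving-group ability tracks the stability of the departed species; conjugate-acid pKₐ is the usual yardstick (lower pKₐ → better LG).
molecular nitrogen (N₂): no meaningful conjugate acid; N₂ departs as an exceptionally stable neutral molecule
ClO₄⁻: pKₐ(HClO₄) ≈ -10
chloride (Cl⁻): pKₐ(HCl) ≈ -7
nitrate (NO₃⁻): pKₐ(HNO₃) ≈ -1.3
RS⁻: pKₐ(RSH (a thiol)) ≈ 10.5
methoxide: pKₐ(CH₃OH) ≈ 15.5
NH₂⁻: pKₐ(NH₃) ≈ 38
Listed from poorest to best leaving group as asked.

NH₂⁻ < methoxide < RS⁻ < nitrate (NO₃⁻) < chloride (Cl⁻) < ClO₄⁻ < molecular nitrogen (N₂)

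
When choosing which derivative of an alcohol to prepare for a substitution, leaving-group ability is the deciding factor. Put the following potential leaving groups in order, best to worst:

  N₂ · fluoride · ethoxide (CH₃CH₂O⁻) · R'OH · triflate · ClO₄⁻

N₂ > triflate > ClO₄⁻ > R'OH > fluoride > ethoxide (CH₃CH₂O⁻)

Rank by basicity of the departing species: weakest base leaves most easily.
N₂: no meaningful conjugate acid; N₂ departs as an exceptionally stable neutral molecule
triflate: pKₐ(CF₃SO₃H (triflic acid)) ≈ -14 — charge spread over three oxygens and a CF₃ group; the premier leaving group in synthesis
ClO₄⁻: pKₐ(HClO₄) ≈ -10 — extremely weak base; rarely used for safety reasons
R'OH: pKₐ(R'OH₂⁺) ≈ -2.4
fluoride: pKₐ(HF) ≈ 3.2 — small and strongly basic; the poor halide leaving group
ethoxide (CH₃CH₂O⁻): pKₐ(CH₃CH₂OH) ≈ 16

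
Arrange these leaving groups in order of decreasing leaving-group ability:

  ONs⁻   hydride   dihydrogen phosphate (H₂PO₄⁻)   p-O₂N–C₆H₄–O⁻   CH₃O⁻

ONs⁻ > dihydrogen phosphate (H₂PO₄⁻) > p-O₂N–C₆H₄–O⁻ > CH₃O⁻ > hydride

ONs⁻: pKₐ(p-O₂NC₆H₄SO₃H) ≈ -3.5
dihydrogen phosphate (H₂PO₄⁻): pKₐ(H₃PO₄) ≈ 2.1
p-O₂N–C₆H₄–O⁻: pKₐ(p-nitrophenol) ≈ 7.2
CH₃O⁻: pKₐ(CH₃OH) ≈ 15.5
hydride: pKₐ(H₂) ≈ 36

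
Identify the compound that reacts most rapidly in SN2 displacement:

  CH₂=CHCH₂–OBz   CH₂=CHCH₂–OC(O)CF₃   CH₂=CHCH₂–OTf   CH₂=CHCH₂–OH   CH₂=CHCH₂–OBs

CH₂=CHCH₂–OTf

With the same alkyl group throughout, only the leaving group differentiates the rates.
The more stable X⁻ (or X) is on its own — i.e. the weaker a base it is — the better a leaving group it makes.
CH₂=CHCH₂–OTf loses OTf⁻: pKₐ(CF₃SO₃H (triflic acid)) ≈ -14
CH₂=CHCH₂–OBs loses OBs⁻: pKₐ(p-BrC₆H₄SO₃H) ≈ -2.8
CH₂=CHCH₂–OC(O)CF₃ loses CF₃COO⁻: pKₐ(CF₃COOH) ≈ 0.2
CH₂=CHCH₂–OBz loses PhCOO⁻: pKₐ(C₆H₅COOH) ≈ 4.2
CH₂=CHCH₂–OH loses OH⁻: pKₐ(H₂O) ≈ 15.7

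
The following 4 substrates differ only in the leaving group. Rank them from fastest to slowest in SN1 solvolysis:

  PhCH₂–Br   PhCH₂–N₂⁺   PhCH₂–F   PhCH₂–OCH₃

PhCH₂–N₂⁺ > PhCH₂–Br > PhCH₂–F > PhCH₂–OCH₃

Identical carbon frameworks mean the comparison reduces to leaving-group quality.
A good leaving group is a weak base: the lower the pKₐ of its conjugate acid, the more readily it departs.
PhCH₂–N₂⁺ loses N₂: no meaningful conjugate acid; N₂ departs as an exceptionally stable neutral molecule
PhCH₂–Br loses Br⁻: pKₐ(HBr) ≈ -9
PhCH₂–F loses F⁻: pKₐ(HF) ≈ 3.2
PhCH₂–OCH₃ loses CH₃O⁻: pKₐ(CH₃OH) ≈ 15.5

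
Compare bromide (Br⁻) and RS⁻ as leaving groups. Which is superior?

bromide (Br⁻)

bromide (Br⁻) is the better leaving group.
pKₐ(HBr) ≈ -9 versus pKₐ(RSH (a thiol)) ≈ 10.5: bromide (Br⁻) is the much weaker base.
Weak base; good leaving group.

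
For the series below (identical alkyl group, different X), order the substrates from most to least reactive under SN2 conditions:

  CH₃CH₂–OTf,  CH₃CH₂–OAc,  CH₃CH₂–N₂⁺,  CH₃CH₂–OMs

The skeletons are identical, so relative rate is governed entirely by leaving-group ability.
The more stable X⁻ (or X) is on its own — i.e. the weaker a base it is — the better a leaving group it makes.
CH₃CH₂–N₂⁺ loses N₂: no meaningful conjugate acid; N₂ departs as an exceptionally stable neutral molecule
CH₃CH₂–OTf loses OTf⁻: pKₐ(CF₃SO₃H (triflic acid)) ≈ -14
CH₃CH₂–OMs loses OMs⁻: pKₐ(CH₃SO₃H (MsOH)) ≈ -1.9
CH₃CH₂–OAc loses AcO⁻: pKₐ(CH₃COOH) ≈ 4.8

CH₃CH₂–N₂⁺ > CH₃CH₂–OTf > CH₃CH₂–OMs > CH₃CH₂–OAc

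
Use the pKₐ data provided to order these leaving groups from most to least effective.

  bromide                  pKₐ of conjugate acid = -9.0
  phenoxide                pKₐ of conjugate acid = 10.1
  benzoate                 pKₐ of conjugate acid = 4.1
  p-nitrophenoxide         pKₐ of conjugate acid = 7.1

bromide > benzoate > p-nitrophenoxide > phenoxide

Lower conjugate-acid pKₐ ⇒ weaker base ⇒ better leaving group.
Sorting by the given values: bromide (-9.0), benzoate (4.1), p-nitrophenoxide (7.1), phenoxide (10.1).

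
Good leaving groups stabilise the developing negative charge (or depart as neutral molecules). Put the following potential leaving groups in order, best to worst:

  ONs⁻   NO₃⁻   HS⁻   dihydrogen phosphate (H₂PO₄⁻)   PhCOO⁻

Leaving-group ability tracks the stability of the departed species; conjugate-acid pKₐ is the usual yardstick (lower pKₐ → better LG).
ONs⁻: pKₐ(p-O₂NC₆H₄SO₃H) ≈ -3.5
NO₃⁻: pKₐ(HNO₃) ≈ -1.3
dihydrogen phosphate (H₂PO₄⁻): pKₐ(H₃PO₄) ≈ 2.1
PhCOO⁻: pKₐ(C₆H₅COOH) ≈ 4.2
HS⁻: pKₐ(H₂S) ≈ 7

ONs⁻ > NO₃⁻ > dihydrogen phosphate (H₂PO₄⁻) > PhCOO⁻ > HS⁻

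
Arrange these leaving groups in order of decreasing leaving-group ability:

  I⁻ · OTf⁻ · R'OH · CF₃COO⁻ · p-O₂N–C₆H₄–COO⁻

OTf⁻ > I⁻ > R'OH > CF₃COO⁻ > p-O₂N–C₆H₄–COO⁻

Rank by basicity of the departing species: weakest base leaves most easily.
OTf⁻: pKₐ(CF₃SO₃H (triflic acid)) ≈ -14 — charge spread over three oxygens and a CF₃ group; the premier leaving group in synthesis
I⁻: pKₐ(HI) ≈ -10 — large, highly polarisable; very weak base
R'OH: pKₐ(R'OH₂⁺) ≈ -2.4 — neutral; leaves from a protonated ether (an oxonium ion, R–O(H)R'⁺)
CF₃COO⁻: pKₐ(CF₃COOH) ≈ 0.2 — strongly electron-withdrawing CF₃ stabilises the carboxylate
p-O₂N–C₆H₄–COO⁻: pKₐ(p-nitrobenzoic acid) ≈ 3.4 — electron-withdrawing nitro group stabilises the carboxylate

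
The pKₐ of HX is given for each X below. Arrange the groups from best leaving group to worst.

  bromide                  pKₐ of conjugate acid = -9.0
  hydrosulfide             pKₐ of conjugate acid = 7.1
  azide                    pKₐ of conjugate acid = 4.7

bromide > azide > hydrosulfide

Lower conjugate-acid pKₐ ⇒ weaker base ⇒ better leaving group.
Sorting by the given values: bromide (-9.0), azide (4.7), hydrosulfide (7.1).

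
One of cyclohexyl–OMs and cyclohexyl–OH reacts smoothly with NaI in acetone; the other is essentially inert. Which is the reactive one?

cyclohexyl–OMs

From cyclohexyl–OH the departing group would be OH⁻ (pKₐ(H₂O) ≈ 15.7). Strong base; essentially never leaves without prior activation.
From cyclohexyl–OMs the leaving group is OMs⁻ (pKₐ(CH₃SO₃H (MsOH)) ≈ -1.9). Resonance-delocalised alkanesulfonate.
(In practice cyclohexyl–OMs is made from cyclohexyl–OH by treatment with MsCl / Et₃N, converting the hydroxyl into a mesylate.)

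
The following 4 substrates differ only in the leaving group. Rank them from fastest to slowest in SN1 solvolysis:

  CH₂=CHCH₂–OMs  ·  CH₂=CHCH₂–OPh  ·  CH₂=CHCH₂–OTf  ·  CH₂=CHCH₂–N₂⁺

The skeletons are identical, so relative rate is governed entirely by leaving-group ability.
Rank by basicity of the departing species: weakest base leaves most easily.
CH₂=CHCH₂–N₂⁺ loses N₂: no meaningful conjugate acid; N₂ departs as an exceptionally stable neutral molecule
CH₂=CHCH₂–OTf loses OTf⁻: pKₐ(CF₃SO₃H (triflic acid)) ≈ -14
CH₂=CHCH₂–OMs loses OMs⁻: pKₐ(CH₃SO₃H (MsOH)) ≈ -1.9
CH₂=CHCH₂–OPh loses PhO⁻: pKₐ(C₆H₅OH (phenol)) ≈ 10

CH₂=CHCH₂–N₂⁺ > CH₂=CHCH₂–OTf > CH₂=CHCH₂–OMs > CH₂=CHCH₂–OPh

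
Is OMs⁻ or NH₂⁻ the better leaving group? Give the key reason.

OMs⁻

OMs⁻ is the better leaving group.
pKₐ(CH₃SO₃H (MsOH)) ≈ -1.9 versus pKₐ(NH₃) ≈ 38: OMs⁻ is the much weaker base.
Resonance-delocalised alkanesulfonate.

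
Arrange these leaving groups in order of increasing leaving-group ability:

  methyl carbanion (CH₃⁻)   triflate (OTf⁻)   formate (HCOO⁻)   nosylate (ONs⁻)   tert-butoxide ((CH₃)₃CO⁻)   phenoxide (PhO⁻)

Rank by basicity of the departing species: weakest base leaves most easily.
triflate (OTf⁻): pKₐ(CF₃SO₃H (triflic acid)) ≈ -14 — charge spread over three oxygens and a CF₃ group; the premier leaving group in synthesis
nosylate (ONs⁻): pKₐ(p-O₂NC₆H₄SO₃H) ≈ -3.5 — p-nitro group further stabilises the sulfonate
formate (HCOO⁻): pKₐ(HCOOH) ≈ 3.8
phenoxide (PhO⁻): pKₐ(C₆H₅OH (phenol)) ≈ 10 — resonance into the ring helps, but still a poor LG
tert-butoxide ((CH₃)₃CO⁻): pKₐ(t-BuOH) ≈ 18 — bulky, strongly basic alkoxide
methyl carbanion (CH₃⁻): pKₐ(CH₄) ≈ 48 — unstabilised carbanion; the worst conceivable leaving group
The question asks for worst first, so the sequence is read in increasing leaving-group ability.

methyl carbanion (CH₃⁻) < tert-butoxide ((CH₃)₃CO⁻) < phenoxide (PhO⁻) < formate (HCOO⁻) < nosylate (ONs⁻) < triflate (OTf⁻)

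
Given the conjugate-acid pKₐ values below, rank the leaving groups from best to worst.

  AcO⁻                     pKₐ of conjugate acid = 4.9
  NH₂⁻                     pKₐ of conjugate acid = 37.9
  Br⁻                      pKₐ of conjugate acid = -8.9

Lower conjugate-acid pKₐ ⇒ weaker base ⇒ better leaving group.
Sorting by the given values: Br⁻ (-8.9), AcO⁻ (4.9), NH₂⁻ (37.9).

Br⁻ > AcO⁻ > NH₂⁻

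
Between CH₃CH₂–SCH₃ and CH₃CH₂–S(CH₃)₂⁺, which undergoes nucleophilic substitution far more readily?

CH₃CH₂–S(CH₃)₂⁺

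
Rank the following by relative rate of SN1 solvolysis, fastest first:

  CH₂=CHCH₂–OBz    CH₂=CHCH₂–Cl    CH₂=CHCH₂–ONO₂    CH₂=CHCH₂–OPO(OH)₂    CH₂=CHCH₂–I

With the same alkyl group throughout, only the leaving group differentiates the rates.
Leaving-group ability tracks the stability of the departed species; conjugate-acid pKₐ is the usual yardstick (lower pKₐ → better LG).
CH₂=CHCH₂–I loses I⁻: pKₐ(HI) ≈ -10
CH₂=CHCH₂–Cl loses Cl⁻: pKₐ(HCl) ≈ -7
CH₂=CHCH₂–ONO₂ loses NO₃⁻: pKₐ(HNO₃) ≈ -1.3
CH₂=CHCH₂–OPO(OH)₂ loses H₂PO₄⁻: pKₐ(H₃PO₄) ≈ 2.1
CH₂=CHCH₂–OBz loses PhCOO⁻: pKₐ(C₆H₅COOH) ≈ 4.2

CH₂=CHCH₂–I > CH₂=CHCH₂–Cl > CH₂=CHCH₂–ONO₂ > CH₂=CHCH₂–OPO(OH)₂ > CH₂=CHCH₂–OBz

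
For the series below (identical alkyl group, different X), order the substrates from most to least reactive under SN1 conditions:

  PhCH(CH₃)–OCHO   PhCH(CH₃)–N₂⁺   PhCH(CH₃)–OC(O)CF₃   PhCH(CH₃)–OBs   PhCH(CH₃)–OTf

The skeletons are identical, so relative rate is governed entirely by leaving-group ability.
Leaving-group ability tracks the stability of the departed species; conjugate-acid pKₐ is the usual yardstick (lower pKₐ → better LG).
PhCH(CH₃)–N₂⁺ loses N₂: no meaningful conjugate acid; N₂ departs as an exceptionally stable neutral molecule
PhCH(CH₃)–OTf loses OTf⁻: pKₐ(CF₃SO₃H (triflic acid)) ≈ -14
PhCH(CH₃)–OBs loses OBs⁻: pKₐ(p-BrC₆H₄SO₃H) ≈ -2.8
PhCH(CH₃)–OC(O)CF₃ loses CF₃COO⁻: pKₐ(CF₃COOH) ≈ 0.2
PhCH(CH₃)–OCHO loses HCOO⁻: pKₐ(HCOOH) ≈ 3.8

PhCH(CH₃)–N₂⁺ > PhCH(CH₃)–OTf > PhCH(CH₃)–OBs > PhCH(CH₃)–OC(O)CF₃ > PhCH(CH₃)–OCHO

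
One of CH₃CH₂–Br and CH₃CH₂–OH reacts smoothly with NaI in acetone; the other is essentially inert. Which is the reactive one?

CH₃CH₂–Br

From CH₃CH₂–OH the departing group would be OH⁻ (pKₐ(H₂O) ≈ 15.7). Strong base; essentially never leaves without prior activation.
From CH₃CH₂–Br the leaving group is Br⁻ (pKₐ(HBr) ≈ -9). Weak base; good leaving group.
(In practice CH₃CH₂–Br is made from CH₃CH₂–OH by treatment with PBr₃, replacing the hydroxyl with bromide.)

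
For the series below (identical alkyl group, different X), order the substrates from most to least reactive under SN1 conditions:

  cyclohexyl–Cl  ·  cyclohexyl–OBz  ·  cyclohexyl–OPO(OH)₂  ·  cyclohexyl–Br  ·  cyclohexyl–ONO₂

Identical carbon frameworks mean the comparison reduces to leaving-group quality.
Rank by basicity of the departing species: weakest base leaves most easily.
cyclohexyl–Br loses Br⁻: pKₐ(HBr) ≈ -9
cyclohexyl–Cl loses Cl⁻: pKₐ(HCl) ≈ -7
cyclohexyl–ONO₂ loses NO₃⁻: pKₐ(HNO₃) ≈ -1.3
cyclohexyl–OPO(OH)₂ loses H₂PO₄⁻: pKₐ(H₃PO₄) ≈ 2.1
cyclohexyl–OBz loses PhCOO⁻: pKₐ(C₆H₅COOH) ≈ 4.2

cyclohexyl–Br > cyclohexyl–Cl > cyclohexyl–ONO₂ > cyclohexyl–OPO(OH)₂ > cyclohexyl–OBz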